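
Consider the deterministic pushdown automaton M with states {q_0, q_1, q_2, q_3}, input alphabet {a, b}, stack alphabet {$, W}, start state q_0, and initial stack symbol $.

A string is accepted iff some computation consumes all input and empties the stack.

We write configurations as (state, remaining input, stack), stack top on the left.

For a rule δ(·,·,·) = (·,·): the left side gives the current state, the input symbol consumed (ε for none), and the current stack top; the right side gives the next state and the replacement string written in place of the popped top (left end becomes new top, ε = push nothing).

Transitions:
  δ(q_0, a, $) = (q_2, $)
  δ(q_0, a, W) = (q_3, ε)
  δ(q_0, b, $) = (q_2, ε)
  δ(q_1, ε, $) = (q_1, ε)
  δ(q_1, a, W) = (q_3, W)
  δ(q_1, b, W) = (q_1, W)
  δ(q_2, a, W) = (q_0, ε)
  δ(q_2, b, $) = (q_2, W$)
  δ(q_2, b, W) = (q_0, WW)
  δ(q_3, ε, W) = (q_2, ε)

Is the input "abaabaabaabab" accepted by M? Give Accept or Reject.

(q_0, abaabaabaabab, $)
  read a, top $: go to q_2, push $ → (q_2, baabaabaabab, $)
  read b, top $: go to q_2, push W$ → (q_2, aabaabaabab, W$)
  read a, top W: go to q_0, push ε → (q_0, abaabaabab, $)
  read a, top $: go to q_2, push $ → (q_2, baabaabab, $)
  read b, top $: go to q_2, push W$ → (q_2, aabaabab, W$)
  read a, top W: go to q_0, push ε → (q_0, abaabab, $)
  read a, top $: go to q_2, push $ → (q_2, baabab, $)
  read b, top $: go to q_2, push W$ → (q_2, aabab, W$)
  read a, top W: go to q_0, push ε → (q_0, abab, $)
  read a, top $: go to q_2, push $ → (q_2, bab, $)
  read b, top $: go to q_2, push W$ → (q_2, ab, W$)
  read a, top W: go to q_0, push ε → (q_0, b, $)
  read b, top $: go to q_2, push ε → (q_2, ε, ε)
All input consumed and the stack is empty.

Accept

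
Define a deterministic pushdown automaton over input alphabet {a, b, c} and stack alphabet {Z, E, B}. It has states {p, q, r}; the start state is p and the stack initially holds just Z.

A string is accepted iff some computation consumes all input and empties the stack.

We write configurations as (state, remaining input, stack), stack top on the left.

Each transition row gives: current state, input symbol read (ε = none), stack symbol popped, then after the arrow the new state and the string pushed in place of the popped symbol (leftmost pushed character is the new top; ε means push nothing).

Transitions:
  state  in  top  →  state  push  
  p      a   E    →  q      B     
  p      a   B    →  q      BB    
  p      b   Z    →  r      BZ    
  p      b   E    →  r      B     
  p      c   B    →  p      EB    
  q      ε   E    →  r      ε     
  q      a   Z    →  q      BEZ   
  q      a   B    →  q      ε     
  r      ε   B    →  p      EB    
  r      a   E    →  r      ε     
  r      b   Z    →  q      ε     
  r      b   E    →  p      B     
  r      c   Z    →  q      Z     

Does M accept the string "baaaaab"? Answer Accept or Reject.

Accept

(p, baaaaab, Z)
  read b, top Z: go to r, push BZ → (r, aaaaab, BZ)
  ε-move, top B: go to p, push EB → (p, aaaaab, EBZ)
  read a, top E: go to q, push B → (q, aaaab, BBZ)
  read a, top B: go to q, push ε → (q, aaab, BZ)
  read a, top B: go to q, push ε → (q, aab, Z)
  read a, top Z: go to q, push BEZ → (q, ab, BEZ)
  read a, top B: go to q, push ε → (q, b, EZ)
  ε-move, top E: go to r, push ε → (r, b, Z)
  read b, top Z: go to q, push ε → (q, ε, ε)
All input consumed and the stack is empty.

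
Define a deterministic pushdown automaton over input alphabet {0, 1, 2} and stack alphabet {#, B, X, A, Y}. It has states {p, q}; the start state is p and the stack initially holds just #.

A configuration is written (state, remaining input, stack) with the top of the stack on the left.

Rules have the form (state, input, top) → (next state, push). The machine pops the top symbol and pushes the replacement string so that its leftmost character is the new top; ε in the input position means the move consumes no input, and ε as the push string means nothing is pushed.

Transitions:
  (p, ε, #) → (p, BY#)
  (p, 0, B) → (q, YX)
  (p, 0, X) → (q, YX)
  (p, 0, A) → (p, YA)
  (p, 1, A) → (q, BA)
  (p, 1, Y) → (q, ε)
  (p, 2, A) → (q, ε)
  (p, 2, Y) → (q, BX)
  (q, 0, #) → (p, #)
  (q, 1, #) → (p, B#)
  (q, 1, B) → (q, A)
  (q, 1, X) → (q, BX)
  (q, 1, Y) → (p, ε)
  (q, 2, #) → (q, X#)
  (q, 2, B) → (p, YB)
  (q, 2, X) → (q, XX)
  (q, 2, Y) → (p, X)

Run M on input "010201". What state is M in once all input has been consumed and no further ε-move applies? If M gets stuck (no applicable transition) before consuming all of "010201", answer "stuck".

(p, 010201, #) ⊢ (p, 010201, BY#) ⊢ (q, 10201, YXY#) ⊢ (p, 0201, XY#) ⊢ (q, 201, YXY#) ⊢ (p, 01, XXY#) ⊢ (q, 1, YXXY#) ⊢ (p, ε, XXY#)
All input consumed; M is in state p.

p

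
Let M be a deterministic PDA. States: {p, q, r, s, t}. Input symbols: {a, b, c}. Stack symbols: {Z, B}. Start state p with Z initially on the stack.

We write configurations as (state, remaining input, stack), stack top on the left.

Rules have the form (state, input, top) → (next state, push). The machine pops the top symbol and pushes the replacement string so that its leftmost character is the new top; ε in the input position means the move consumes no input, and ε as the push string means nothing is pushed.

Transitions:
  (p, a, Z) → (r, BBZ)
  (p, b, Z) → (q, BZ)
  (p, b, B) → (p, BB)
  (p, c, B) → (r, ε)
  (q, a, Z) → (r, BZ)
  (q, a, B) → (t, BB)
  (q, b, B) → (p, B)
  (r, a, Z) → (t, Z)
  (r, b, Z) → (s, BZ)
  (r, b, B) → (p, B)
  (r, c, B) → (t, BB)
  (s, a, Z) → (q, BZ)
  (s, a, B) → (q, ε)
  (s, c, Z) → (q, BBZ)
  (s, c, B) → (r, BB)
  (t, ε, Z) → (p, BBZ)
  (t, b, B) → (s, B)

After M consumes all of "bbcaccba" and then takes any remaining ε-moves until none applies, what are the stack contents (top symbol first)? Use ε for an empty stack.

BZ

(p, bbcaccba, Z)
  read b, top Z: go to q, push BZ → (q, bcaccba, BZ)
  read b, top B: go to p, push B → (p, caccba, BZ)
  read c, top B: go to r, push ε → (r, accba, Z)
  read a, top Z: go to t, push Z → (t, ccba, Z)
  ε-move, top Z: go to p, push BBZ → (p, ccba, BBZ)
  read c, top B: go to r, push ε → (r, cba, BZ)
  read c, top B: go to t, push BB → (t, ba, BBZ)
  read b, top B: go to s, push B → (s, a, BBZ)
  read a, top B: go to q, push ε → (q, ε, BZ)
All input consumed in state q with stack BZ.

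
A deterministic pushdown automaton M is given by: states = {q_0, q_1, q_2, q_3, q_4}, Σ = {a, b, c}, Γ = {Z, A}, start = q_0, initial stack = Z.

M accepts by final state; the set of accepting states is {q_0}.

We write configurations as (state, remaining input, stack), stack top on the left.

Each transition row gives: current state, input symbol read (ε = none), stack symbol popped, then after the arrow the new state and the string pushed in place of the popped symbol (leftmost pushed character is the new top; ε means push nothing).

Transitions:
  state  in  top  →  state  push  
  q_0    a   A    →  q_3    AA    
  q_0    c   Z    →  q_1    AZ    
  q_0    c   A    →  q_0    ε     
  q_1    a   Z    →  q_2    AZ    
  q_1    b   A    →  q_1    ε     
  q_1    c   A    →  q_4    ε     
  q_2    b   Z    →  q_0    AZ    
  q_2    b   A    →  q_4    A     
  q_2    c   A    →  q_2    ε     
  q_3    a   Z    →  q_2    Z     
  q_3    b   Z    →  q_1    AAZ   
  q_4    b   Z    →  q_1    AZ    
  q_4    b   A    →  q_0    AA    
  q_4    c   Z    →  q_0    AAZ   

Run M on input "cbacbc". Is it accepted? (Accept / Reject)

(q_0, cbacbc, Z) ⊢ (q_1, bacbc, AZ) ⊢ (q_1, acbc, Z) ⊢ (q_2, cbc, AZ) ⊢ (q_2, bc, Z) ⊢ (q_0, c, AZ) ⊢ (q_0, ε, Z)
All input consumed; state q_0 ∈ F.

Accept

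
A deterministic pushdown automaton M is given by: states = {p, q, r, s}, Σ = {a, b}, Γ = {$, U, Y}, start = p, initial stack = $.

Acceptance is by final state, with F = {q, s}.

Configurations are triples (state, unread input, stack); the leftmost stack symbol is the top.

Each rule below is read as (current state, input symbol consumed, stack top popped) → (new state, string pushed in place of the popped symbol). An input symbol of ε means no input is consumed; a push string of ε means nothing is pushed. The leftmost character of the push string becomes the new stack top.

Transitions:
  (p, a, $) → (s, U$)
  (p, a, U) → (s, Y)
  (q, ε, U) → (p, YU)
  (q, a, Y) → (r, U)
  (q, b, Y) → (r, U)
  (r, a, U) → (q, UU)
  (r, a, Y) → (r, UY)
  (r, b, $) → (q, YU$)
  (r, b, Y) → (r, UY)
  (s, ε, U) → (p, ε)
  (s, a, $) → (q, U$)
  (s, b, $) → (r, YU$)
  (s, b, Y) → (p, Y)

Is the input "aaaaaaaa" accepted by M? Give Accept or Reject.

(p, aaaaaaaa, $)
  read a, top $: go to s, push U$ → (s, aaaaaaa, U$)
  ε-move, top U: go to p, push ε → (p, aaaaaaa, $)
  read a, top $: go to s, push U$ → (s, aaaaaa, U$)
  ε-move, top U: go to p, push ε → (p, aaaaaa, $)
  read a, top $: go to s, push U$ → (s, aaaaa, U$)
  ε-move, top U: go to p, push ε → (p, aaaaa, $)
  read a, top $: go to s, push U$ → (s, aaaa, U$)
  ε-move, top U: go to p, push ε → (p, aaaa, $)
  read a, top $: go to s, push U$ → (s, aaa, U$)
  ε-move, top U: go to p, push ε → (p, aaa, $)
  read a, top $: go to s, push U$ → (s, aa, U$)
  ε-move, top U: go to p, push ε → (p, aa, $)
  read a, top $: go to s, push U$ → (s, a, U$)
  ε-move, top U: go to p, push ε → (p, a, $)
  read a, top $: go to s, push U$ → (s, ε, U$)
All input consumed; state s ∈ F.

Accept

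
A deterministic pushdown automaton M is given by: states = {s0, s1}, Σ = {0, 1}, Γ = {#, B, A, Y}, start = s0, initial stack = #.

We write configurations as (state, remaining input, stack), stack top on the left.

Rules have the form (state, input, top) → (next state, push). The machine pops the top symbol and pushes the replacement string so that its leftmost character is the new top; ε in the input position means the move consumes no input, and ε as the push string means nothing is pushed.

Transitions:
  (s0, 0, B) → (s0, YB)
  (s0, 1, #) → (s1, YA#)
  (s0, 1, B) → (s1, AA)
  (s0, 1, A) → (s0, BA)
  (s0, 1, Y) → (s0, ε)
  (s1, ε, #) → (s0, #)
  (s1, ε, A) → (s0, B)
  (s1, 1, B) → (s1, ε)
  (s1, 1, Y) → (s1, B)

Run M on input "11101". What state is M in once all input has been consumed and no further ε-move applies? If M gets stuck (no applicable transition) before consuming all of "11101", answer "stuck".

s0

(s0, 11101, #)
  read 1, top #: go to s1, push YA# → (s1, 1101, YA#)
  read 1, top Y: go to s1, push B → (s1, 101, BA#)
  read 1, top B: go to s1, push ε → (s1, 01, A#)
  ε-move, top A: go to s0, push B → (s0, 01, B#)
  read 0, top B: go to s0, push YB → (s0, 1, YB#)
  read 1, top Y: go to s0, push ε → (s0, ε, B#)
All input consumed; M is in state s0.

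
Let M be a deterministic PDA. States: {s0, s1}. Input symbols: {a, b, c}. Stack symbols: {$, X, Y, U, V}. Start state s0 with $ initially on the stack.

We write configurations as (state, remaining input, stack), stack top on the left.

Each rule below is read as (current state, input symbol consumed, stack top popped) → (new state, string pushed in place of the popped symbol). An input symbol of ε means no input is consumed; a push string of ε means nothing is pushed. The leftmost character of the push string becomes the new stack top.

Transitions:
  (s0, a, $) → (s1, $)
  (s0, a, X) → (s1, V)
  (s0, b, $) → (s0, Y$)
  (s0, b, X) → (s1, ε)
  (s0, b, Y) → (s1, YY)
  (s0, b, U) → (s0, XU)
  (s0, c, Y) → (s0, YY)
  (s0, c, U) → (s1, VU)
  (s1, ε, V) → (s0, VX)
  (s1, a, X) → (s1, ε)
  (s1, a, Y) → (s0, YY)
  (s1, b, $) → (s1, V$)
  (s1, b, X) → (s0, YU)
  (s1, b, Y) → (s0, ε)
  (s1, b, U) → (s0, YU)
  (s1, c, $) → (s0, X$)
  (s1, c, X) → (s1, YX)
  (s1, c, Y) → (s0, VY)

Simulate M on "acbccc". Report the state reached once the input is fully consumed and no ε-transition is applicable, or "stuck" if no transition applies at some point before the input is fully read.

stuck

(s0, acbccc, $) ⊢ (s1, cbccc, $) ⊢ (s0, bccc, X$) ⊢ (s1, ccc, $) ⊢ (s0, cc, X$)
No transition for (s0, c, top X); M blocks with input cc remaining.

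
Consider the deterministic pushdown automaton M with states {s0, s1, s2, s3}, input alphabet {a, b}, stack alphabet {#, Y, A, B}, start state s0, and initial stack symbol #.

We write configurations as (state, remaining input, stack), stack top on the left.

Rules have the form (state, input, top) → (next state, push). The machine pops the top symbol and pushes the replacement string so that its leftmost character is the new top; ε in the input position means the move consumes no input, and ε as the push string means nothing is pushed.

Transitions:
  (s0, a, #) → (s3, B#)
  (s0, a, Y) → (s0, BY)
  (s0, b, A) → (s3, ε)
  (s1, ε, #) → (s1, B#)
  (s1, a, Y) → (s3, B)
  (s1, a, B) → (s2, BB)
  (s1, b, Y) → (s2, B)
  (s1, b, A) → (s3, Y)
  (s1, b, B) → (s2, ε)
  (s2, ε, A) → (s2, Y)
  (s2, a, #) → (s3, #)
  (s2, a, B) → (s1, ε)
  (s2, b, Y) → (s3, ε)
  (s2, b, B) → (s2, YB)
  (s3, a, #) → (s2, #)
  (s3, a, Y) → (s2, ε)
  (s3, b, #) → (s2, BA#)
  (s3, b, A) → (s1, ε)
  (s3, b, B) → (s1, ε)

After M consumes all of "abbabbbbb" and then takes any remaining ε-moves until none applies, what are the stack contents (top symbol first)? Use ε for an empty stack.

Y#

(s0, abbabbbbb, #) ⊢ (s3, bbabbbbb, B#) ⊢ (s1, babbbbb, #) ⊢ (s1, babbbbb, B#) ⊢ (s2, abbbbb, #) ⊢ (s3, bbbbb, #) ⊢ (s2, bbbb, BA#) ⊢ (s2, bbb, YBA#) ⊢ (s3, bb, BA#) ⊢ (s1, b, A#) ⊢ (s3, ε, Y#)
All input consumed in state s3 with stack Y#.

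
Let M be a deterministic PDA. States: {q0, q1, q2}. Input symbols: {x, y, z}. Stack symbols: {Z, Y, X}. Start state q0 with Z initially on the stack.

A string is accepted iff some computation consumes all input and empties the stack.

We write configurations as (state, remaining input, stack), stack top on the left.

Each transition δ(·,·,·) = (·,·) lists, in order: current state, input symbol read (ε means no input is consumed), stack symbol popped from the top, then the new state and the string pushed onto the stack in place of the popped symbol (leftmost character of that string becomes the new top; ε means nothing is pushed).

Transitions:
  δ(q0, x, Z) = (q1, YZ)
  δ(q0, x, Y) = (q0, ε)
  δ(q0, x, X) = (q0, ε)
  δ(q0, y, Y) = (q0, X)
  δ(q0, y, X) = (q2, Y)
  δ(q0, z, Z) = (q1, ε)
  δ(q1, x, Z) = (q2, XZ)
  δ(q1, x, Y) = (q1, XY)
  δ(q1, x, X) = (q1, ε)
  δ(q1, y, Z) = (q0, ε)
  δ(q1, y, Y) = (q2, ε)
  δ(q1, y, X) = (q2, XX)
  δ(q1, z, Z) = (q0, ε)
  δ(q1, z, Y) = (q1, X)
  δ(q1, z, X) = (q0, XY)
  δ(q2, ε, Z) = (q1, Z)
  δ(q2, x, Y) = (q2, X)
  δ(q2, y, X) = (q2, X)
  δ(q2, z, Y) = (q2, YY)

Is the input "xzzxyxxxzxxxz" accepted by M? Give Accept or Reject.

Accept

(q0, xzzxyxxxzxxxz, Z)
  read x, top Z: go to q1, push YZ → (q1, zzxyxxxzxxxz, YZ)
  read z, top Y: go to q1, push X → (q1, zxyxxxzxxxz, XZ)
  read z, top X: go to q0, push XY → (q0, xyxxxzxxxz, XYZ)
  read x, top X: go to q0, push ε → (q0, yxxxzxxxz, YZ)
  read y, top Y: go to q0, push X → (q0, xxxzxxxz, XZ)
  read x, top X: go to q0, push ε → (q0, xxzxxxz, Z)
  read x, top Z: go to q1, push YZ → (q1, xzxxxz, YZ)
  read x, top Y: go to q1, push XY → (q1, zxxxz, XYZ)
  read z, top X: go to q0, push XY → (q0, xxxz, XYYZ)
  read x, top X: go to q0, push ε → (q0, xxz, YYZ)
  read x, top Y: go to q0, push ε → (q0, xz, YZ)
  read x, top Y: go to q0, push ε → (q0, z, Z)
  read z, top Z: go to q1, push ε → (q1, ε, ε)
All input consumed and the stack is empty.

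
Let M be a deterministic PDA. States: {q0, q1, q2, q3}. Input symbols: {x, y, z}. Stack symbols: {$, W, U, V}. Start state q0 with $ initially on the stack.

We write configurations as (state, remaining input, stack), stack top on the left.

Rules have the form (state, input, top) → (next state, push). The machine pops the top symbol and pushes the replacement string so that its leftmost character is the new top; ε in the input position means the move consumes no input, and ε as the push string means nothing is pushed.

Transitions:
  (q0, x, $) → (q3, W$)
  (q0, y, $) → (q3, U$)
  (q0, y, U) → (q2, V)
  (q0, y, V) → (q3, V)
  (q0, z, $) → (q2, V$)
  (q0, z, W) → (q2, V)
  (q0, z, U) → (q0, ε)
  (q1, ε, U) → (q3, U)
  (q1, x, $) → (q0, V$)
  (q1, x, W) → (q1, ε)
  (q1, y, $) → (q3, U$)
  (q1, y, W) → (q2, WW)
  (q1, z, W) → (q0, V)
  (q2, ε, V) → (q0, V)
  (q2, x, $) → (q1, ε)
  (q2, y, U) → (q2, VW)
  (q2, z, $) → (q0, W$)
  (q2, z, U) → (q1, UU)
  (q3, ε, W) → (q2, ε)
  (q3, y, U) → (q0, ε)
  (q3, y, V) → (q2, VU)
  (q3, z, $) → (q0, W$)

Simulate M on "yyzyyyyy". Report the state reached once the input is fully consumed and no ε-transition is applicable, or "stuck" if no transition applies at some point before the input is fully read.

(q0, yyzyyyyy, $)
  read y, top $: go to q3, push U$ → (q3, yzyyyyy, U$)
  read y, top U: go to q0, push ε → (q0, zyyyyy, $)
  read z, top $: go to q2, push V$ → (q2, yyyyy, V$)
  ε-move, top V: go to q0, push V → (q0, yyyyy, V$)
  read y, top V: go to q3, push V → (q3, yyyy, V$)
  read y, top V: go to q2, push VU → (q2, yyy, VU$)
  ε-move, top V: go to q0, push V → (q0, yyy, VU$)
  read y, top V: go to q3, push V → (q3, yy, VU$)
  read y, top V: go to q2, push VU → (q2, y, VUU$)
  ε-move, top V: go to q0, push V → (q0, y, VUU$)
  read y, top V: go to q3, push V → (q3, ε, VUU$)
All input consumed; M is in state q3.

q3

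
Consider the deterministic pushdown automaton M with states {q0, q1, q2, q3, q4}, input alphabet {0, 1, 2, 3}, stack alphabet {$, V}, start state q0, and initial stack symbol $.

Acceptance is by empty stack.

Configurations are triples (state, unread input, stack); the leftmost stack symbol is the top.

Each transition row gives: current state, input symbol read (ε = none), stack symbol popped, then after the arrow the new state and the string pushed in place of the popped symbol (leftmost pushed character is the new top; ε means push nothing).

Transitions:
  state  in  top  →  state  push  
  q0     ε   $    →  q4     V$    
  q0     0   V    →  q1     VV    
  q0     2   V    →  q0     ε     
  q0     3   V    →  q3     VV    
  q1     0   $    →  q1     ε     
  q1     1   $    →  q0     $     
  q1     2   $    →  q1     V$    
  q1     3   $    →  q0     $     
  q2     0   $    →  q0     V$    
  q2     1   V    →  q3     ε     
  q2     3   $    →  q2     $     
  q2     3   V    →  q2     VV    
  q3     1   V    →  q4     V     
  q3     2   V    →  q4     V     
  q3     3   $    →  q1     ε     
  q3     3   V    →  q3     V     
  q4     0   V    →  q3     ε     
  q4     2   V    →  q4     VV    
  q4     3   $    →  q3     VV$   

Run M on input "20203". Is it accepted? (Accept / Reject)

Accept

(q0, 20203, $)
  ε-move, top $: go to q4, push V$ → (q4, 20203, V$)
  read 2, top V: go to q4, push VV → (q4, 0203, VV$)
  read 0, top V: go to q3, push ε → (q3, 203, V$)
  read 2, top V: go to q4, push V → (q4, 03, V$)
  read 0, top V: go to q3, push ε → (q3, 3, $)
  read 3, top $: go to q1, push ε → (q1, ε, ε)
All input consumed and the stack is empty.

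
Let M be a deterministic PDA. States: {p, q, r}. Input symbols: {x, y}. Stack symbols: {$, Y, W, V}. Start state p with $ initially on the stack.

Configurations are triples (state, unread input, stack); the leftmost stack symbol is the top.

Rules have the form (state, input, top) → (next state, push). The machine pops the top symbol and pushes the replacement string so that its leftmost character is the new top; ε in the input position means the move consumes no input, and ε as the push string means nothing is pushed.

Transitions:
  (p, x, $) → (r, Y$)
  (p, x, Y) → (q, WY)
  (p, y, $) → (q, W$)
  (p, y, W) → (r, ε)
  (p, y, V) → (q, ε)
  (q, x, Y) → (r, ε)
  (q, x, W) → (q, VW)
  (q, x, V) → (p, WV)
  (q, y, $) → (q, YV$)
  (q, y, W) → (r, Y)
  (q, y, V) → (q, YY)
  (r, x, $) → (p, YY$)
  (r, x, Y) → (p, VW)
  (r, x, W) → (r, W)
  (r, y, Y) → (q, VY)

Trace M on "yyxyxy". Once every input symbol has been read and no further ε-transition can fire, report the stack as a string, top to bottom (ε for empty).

(p, yyxyxy, $) ⊢ (q, yxyxy, W$) ⊢ (r, xyxy, Y$) ⊢ (p, yxy, VW$) ⊢ (q, xy, W$) ⊢ (q, y, VW$) ⊢ (q, ε, YYW$)
All input consumed in state q with stack YYW$.

YYW$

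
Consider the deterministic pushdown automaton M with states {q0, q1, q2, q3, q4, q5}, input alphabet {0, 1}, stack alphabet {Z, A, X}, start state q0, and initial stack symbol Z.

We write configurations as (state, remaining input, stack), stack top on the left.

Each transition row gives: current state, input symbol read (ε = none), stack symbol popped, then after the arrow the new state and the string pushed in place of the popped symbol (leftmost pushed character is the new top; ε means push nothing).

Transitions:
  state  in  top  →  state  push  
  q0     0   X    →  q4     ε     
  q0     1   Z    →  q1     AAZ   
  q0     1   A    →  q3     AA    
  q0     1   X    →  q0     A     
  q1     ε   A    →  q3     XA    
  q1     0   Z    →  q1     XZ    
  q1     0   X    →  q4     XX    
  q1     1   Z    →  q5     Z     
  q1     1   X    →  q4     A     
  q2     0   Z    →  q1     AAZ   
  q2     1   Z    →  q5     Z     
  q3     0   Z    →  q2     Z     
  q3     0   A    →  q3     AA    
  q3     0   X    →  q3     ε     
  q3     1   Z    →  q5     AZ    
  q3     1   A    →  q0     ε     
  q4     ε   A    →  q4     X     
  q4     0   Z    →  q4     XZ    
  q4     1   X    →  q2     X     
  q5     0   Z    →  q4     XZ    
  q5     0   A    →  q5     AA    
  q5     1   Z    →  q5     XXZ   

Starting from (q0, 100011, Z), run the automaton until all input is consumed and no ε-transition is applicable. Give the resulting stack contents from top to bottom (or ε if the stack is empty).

AAAAZ

(q0, 100011, Z)
  read 1, top Z: go to q1, push AAZ → (q1, 00011, AAZ)
  ε-move, top A: go to q3, push XA → (q3, 00011, XAAZ)
  read 0, top X: go to q3, push ε → (q3, 0011, AAZ)
  read 0, top A: go to q3, push AA → (q3, 011, AAAZ)
  read 0, top A: go to q3, push AA → (q3, 11, AAAAZ)
  read 1, top A: go to q0, push ε → (q0, 1, AAAZ)
  read 1, top A: go to q3, push AA → (q3, ε, AAAAZ)
All input consumed in state q3 with stack AAAAZ.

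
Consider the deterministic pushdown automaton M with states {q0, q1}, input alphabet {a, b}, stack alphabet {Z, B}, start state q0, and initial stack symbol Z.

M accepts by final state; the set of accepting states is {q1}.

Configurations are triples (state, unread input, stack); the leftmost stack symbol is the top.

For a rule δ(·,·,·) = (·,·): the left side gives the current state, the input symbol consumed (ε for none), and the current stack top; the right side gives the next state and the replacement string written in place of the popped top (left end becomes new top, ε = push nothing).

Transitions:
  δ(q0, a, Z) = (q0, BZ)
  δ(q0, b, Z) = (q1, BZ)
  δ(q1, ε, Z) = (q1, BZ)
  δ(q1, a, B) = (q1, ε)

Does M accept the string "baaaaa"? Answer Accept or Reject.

Accept

(q0, baaaaa, Z)
  read b, top Z: go to q1, push BZ → (q1, aaaaa, BZ)
  read a, top B: go to q1, push ε → (q1, aaaa, Z)
  ε-move, top Z: go to q1, push BZ → (q1, aaaa, BZ)
  read a, top B: go to q1, push ε → (q1, aaa, Z)
  ε-move, top Z: go to q1, push BZ → (q1, aaa, BZ)
  read a, top B: go to q1, push ε → (q1, aa, Z)
  ε-move, top Z: go to q1, push BZ → (q1, aa, BZ)
  read a, top B: go to q1, push ε → (q1, a, Z)
  ε-move, top Z: go to q1, push BZ → (q1, a, BZ)
  read a, top B: go to q1, push ε → (q1, ε, Z)
All input consumed; state q1 ∈ F.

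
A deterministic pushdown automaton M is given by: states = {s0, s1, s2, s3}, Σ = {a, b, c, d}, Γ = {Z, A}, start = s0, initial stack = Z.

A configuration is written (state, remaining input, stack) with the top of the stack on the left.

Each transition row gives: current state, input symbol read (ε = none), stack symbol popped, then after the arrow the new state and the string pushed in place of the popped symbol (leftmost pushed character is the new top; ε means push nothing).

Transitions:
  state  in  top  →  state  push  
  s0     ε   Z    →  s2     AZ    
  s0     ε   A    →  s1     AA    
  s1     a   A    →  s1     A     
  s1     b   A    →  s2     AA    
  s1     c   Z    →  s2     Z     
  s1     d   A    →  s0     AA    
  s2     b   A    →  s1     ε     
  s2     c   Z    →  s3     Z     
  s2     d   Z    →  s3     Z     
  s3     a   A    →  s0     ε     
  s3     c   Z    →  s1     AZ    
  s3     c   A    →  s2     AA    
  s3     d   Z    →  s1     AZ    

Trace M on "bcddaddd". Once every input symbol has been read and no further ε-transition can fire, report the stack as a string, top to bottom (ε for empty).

(s0, bcddaddd, Z)
  ε-move, top Z: go to s2, push AZ → (s2, bcddaddd, AZ)
  read b, top A: go to s1, push ε → (s1, cddaddd, Z)
  read c, top Z: go to s2, push Z → (s2, ddaddd, Z)
  read d, top Z: go to s3, push Z → (s3, daddd, Z)
  read d, top Z: go to s1, push AZ → (s1, addd, AZ)
  read a, top A: go to s1, push A → (s1, ddd, AZ)
  read d, top A: go to s0, push AA → (s0, dd, AAZ)
  ε-move, top A: go to s1, push AA → (s1, dd, AAAZ)
  read d, top A: go to s0, push AA → (s0, d, AAAAZ)
  ε-move, top A: go to s1, push AA → (s1, d, AAAAAZ)
  read d, top A: go to s0, push AA → (s0, ε, AAAAAAZ)
  ε-move, top A: go to s1, push AA → (s1, ε, AAAAAAAZ)
All input consumed in state s1 with stack AAAAAAAZ.

AAAAAAAZ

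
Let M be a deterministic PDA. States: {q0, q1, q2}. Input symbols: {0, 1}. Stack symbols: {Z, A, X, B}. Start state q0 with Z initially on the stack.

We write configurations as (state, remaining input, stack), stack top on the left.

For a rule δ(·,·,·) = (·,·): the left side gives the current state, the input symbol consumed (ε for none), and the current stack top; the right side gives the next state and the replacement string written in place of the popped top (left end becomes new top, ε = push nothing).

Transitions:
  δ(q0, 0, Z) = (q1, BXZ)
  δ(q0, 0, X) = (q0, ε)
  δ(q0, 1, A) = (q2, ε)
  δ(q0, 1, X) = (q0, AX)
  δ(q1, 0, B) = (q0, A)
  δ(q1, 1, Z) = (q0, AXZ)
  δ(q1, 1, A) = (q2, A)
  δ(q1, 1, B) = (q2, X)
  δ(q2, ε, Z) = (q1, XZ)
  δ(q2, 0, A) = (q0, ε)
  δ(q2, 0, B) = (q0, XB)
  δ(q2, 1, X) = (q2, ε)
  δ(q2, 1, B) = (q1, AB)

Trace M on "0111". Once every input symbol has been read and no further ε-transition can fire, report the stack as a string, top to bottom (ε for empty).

(q0, 0111, Z)
  read 0, top Z: go to q1, push BXZ → (q1, 111, BXZ)
  read 1, top B: go to q2, push X → (q2, 11, XXZ)
  read 1, top X: go to q2, push ε → (q2, 1, XZ)
  read 1, top X: go to q2, push ε → (q2, ε, Z)
  ε-move, top Z: go to q1, push XZ → (q1, ε, XZ)
All input consumed in state q1 with stack XZ.

XZ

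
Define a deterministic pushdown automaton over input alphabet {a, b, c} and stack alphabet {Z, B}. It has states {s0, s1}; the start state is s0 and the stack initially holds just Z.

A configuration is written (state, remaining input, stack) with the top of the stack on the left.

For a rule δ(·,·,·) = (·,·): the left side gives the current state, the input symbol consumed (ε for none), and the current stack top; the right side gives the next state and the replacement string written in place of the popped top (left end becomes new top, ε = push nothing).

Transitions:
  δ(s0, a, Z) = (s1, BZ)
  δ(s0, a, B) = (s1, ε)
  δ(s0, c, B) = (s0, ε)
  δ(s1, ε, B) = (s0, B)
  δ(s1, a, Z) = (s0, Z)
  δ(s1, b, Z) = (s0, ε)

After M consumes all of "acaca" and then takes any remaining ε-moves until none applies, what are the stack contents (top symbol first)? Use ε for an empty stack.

(s0, acaca, Z)
  read a, top Z: go to s1, push BZ → (s1, caca, BZ)
  ε-move, top B: go to s0, push B → (s0, caca, BZ)
  read c, top B: go to s0, push ε → (s0, aca, Z)
  read a, top Z: go to s1, push BZ → (s1, ca, BZ)
  ε-move, top B: go to s0, push B → (s0, ca, BZ)
  read c, top B: go to s0, push ε → (s0, a, Z)
  read a, top Z: go to s1, push BZ → (s1, ε, BZ)
  ε-move, top B: go to s0, push B → (s0, ε, BZ)
All input consumed in state s0 with stack BZ.

BZ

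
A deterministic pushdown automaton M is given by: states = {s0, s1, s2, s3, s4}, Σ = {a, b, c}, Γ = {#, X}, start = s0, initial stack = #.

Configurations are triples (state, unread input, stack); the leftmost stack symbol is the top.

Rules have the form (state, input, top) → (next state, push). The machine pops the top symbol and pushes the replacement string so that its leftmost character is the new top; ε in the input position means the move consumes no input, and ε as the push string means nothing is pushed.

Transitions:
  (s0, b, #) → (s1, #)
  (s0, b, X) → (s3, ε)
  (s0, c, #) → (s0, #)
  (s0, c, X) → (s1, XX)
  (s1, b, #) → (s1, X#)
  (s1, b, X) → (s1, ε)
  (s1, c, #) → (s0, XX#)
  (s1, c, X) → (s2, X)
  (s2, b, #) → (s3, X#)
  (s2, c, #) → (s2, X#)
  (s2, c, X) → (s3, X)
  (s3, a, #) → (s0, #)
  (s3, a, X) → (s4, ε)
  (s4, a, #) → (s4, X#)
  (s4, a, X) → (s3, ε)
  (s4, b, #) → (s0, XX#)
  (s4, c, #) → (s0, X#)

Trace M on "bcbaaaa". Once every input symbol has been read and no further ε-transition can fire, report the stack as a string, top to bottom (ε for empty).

#

(s0, bcbaaaa, #)
  read b, top #: go to s1, push # → (s1, cbaaaa, #)
  read c, top #: go to s0, push XX# → (s0, baaaa, XX#)
  read b, top X: go to s3, push ε → (s3, aaaa, X#)
  read a, top X: go to s4, push ε → (s4, aaa, #)
  read a, top #: go to s4, push X# → (s4, aa, X#)
  read a, top X: go to s3, push ε → (s3, a, #)
  read a, top #: go to s0, push # → (s0, ε, #)
All input consumed in state s0 with stack #.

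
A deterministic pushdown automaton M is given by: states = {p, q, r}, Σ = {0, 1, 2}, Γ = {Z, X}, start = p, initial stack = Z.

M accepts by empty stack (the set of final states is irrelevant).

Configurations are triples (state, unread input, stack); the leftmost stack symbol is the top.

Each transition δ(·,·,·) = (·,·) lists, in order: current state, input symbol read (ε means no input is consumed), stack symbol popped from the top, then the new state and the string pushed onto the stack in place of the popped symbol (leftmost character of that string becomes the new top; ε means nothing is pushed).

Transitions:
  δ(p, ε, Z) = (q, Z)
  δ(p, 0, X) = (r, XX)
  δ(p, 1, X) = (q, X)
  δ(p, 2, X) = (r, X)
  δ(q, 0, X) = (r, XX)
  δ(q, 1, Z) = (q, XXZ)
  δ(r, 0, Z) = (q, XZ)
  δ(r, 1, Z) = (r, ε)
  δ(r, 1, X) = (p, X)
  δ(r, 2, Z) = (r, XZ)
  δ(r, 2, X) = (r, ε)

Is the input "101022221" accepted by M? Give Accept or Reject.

(p, 101022221, Z)
  ε-move, top Z: go to q, push Z → (q, 101022221, Z)
  read 1, top Z: go to q, push XXZ → (q, 01022221, XXZ)
  read 0, top X: go to r, push XX → (r, 1022221, XXXZ)
  read 1, top X: go to p, push X → (p, 022221, XXXZ)
  read 0, top X: go to r, push XX → (r, 22221, XXXXZ)
  read 2, top X: go to r, push ε → (r, 2221, XXXZ)
  read 2, top X: go to r, push ε → (r, 221, XXZ)
  read 2, top X: go to r, push ε → (r, 21, XZ)
  read 2, top X: go to r, push ε → (r, 1, Z)
  read 1, top Z: go to r, push ε → (r, ε, ε)
All input consumed and the stack is empty.

Accept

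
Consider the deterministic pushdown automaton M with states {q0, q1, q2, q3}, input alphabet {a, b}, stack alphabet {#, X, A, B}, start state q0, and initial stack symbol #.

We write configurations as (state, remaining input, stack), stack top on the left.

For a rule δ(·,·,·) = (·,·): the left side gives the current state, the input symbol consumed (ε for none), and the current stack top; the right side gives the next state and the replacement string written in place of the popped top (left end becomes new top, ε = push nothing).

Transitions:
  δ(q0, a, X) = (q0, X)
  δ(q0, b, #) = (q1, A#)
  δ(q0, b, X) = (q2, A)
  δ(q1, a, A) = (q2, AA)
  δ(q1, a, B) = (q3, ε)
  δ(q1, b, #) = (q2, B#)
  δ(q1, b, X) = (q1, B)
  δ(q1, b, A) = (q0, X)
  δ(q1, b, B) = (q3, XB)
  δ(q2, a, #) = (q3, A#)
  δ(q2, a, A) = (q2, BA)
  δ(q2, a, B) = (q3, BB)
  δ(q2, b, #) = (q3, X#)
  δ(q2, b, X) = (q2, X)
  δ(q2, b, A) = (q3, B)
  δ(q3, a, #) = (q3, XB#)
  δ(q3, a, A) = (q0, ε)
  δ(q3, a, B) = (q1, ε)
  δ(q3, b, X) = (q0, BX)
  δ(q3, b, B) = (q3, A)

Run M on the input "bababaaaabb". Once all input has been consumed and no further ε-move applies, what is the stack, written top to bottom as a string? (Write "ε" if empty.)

B#

(q0, bababaaaabb, #)
  read b, top #: go to q1, push A# → (q1, ababaaaabb, A#)
  read a, top A: go to q2, push AA → (q2, babaaaabb, AA#)
  read b, top A: go to q3, push B → (q3, abaaaabb, BA#)
  read a, top B: go to q1, push ε → (q1, baaaabb, A#)
  read b, top A: go to q0, push X → (q0, aaaabb, X#)
  read a, top X: go to q0, push X → (q0, aaabb, X#)
  read a, top X: go to q0, push X → (q0, aabb, X#)
  read a, top X: go to q0, push X → (q0, abb, X#)
  read a, top X: go to q0, push X → (q0, bb, X#)
  read b, top X: go to q2, push A → (q2, b, A#)
  read b, top A: go to q3, push B → (q3, ε, B#)
All input consumed in state q3 with stack B#.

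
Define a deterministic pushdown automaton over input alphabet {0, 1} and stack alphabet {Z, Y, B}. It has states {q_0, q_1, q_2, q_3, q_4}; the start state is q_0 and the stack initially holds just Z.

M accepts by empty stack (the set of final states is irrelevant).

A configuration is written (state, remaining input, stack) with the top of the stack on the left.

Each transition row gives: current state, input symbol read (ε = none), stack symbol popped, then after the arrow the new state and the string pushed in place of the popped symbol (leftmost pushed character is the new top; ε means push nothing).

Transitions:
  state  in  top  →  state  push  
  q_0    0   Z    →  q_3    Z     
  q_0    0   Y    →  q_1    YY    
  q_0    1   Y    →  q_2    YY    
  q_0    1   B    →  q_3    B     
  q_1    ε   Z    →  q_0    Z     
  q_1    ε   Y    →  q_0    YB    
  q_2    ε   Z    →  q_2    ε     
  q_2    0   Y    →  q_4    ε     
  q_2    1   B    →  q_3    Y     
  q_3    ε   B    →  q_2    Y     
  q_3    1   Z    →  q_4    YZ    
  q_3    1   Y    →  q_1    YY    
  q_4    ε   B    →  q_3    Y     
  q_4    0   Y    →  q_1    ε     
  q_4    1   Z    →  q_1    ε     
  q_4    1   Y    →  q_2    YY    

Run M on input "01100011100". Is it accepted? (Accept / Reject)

(q_0, 01100011100, Z)
  read 0, top Z: go to q_3, push Z → (q_3, 1100011100, Z)
  read 1, top Z: go to q_4, push YZ → (q_4, 100011100, YZ)
  read 1, top Y: go to q_2, push YY → (q_2, 00011100, YYZ)
  read 0, top Y: go to q_4, push ε → (q_4, 0011100, YZ)
  read 0, top Y: go to q_1, push ε → (q_1, 011100, Z)
  ε-move, top Z: go to q_0, push Z → (q_0, 011100, Z)
  read 0, top Z: go to q_3, push Z → (q_3, 11100, Z)
  read 1, top Z: go to q_4, push YZ → (q_4, 1100, YZ)
  read 1, top Y: go to q_2, push YY → (q_2, 100, YYZ)
No transition applies at (q_2, 100, YYZ); input not fully consumed.

Reject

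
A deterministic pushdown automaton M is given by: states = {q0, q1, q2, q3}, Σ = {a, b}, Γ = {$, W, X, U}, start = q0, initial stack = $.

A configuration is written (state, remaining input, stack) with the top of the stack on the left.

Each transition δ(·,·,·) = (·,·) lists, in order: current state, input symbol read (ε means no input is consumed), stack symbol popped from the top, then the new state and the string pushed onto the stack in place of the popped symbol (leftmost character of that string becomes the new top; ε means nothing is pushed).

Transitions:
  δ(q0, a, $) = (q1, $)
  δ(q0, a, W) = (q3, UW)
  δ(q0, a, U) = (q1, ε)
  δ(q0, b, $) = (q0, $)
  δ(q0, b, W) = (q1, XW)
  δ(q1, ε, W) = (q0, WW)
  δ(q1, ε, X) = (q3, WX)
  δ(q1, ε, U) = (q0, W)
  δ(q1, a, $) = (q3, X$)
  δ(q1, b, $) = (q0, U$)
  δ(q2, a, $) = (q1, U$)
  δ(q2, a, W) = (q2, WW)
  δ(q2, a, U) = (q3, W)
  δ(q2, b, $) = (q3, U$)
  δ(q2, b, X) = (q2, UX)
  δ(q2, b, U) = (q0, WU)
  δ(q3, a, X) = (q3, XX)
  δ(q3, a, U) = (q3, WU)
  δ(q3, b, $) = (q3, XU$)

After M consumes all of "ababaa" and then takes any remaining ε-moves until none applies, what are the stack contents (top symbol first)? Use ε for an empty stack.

X$

(q0, ababaa, $)
  read a, top $: go to q1, push $ → (q1, babaa, $)
  read b, top $: go to q0, push U$ → (q0, abaa, U$)
  read a, top U: go to q1, push ε → (q1, baa, $)
  read b, top $: go to q0, push U$ → (q0, aa, U$)
  read a, top U: go to q1, push ε → (q1, a, $)
  read a, top $: go to q3, push X$ → (q3, ε, X$)
All input consumed in state q3 with stack X$.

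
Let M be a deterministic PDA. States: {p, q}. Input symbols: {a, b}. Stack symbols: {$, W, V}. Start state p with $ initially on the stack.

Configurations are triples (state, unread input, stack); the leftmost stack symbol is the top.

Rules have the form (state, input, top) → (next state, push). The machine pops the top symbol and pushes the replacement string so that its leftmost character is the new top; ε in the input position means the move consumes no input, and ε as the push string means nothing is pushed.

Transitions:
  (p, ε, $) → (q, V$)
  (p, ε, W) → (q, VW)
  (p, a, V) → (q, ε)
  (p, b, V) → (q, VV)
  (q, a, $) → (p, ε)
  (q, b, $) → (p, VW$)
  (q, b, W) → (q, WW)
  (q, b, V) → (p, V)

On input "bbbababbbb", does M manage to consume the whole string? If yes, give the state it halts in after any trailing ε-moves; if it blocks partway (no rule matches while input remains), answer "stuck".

q

(p, bbbababbbb, $) ⊢ (q, bbbababbbb, V$) ⊢ (p, bbababbbb, V$) ⊢ (q, bababbbb, VV$) ⊢ (p, ababbbb, VV$) ⊢ (q, babbbb, V$) ⊢ (p, abbbb, V$) ⊢ (q, bbbb, $) ⊢ (p, bbb, VW$) ⊢ (q, bb, VVW$) ⊢ (p, b, VVW$) ⊢ (q, ε, VVVW$)
All input consumed; M is in state q.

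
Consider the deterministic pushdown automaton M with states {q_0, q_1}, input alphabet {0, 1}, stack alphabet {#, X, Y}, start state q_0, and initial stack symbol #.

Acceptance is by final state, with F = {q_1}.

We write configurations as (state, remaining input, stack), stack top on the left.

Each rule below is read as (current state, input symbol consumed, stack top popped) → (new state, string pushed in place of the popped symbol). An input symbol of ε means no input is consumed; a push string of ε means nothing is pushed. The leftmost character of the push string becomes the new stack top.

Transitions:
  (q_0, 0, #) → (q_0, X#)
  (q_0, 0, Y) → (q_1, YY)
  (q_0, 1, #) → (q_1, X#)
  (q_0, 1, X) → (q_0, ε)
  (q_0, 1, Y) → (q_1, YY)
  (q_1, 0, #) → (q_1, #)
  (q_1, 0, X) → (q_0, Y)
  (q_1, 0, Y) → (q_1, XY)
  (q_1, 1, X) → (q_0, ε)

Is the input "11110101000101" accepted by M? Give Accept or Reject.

Reject

(q_0, 11110101000101, #) ⊢ (q_1, 1110101000101, X#) ⊢ (q_0, 110101000101, #) ⊢ (q_1, 10101000101, X#) ⊢ (q_0, 0101000101, #) ⊢ (q_0, 101000101, X#) ⊢ (q_0, 01000101, #) ⊢ (q_0, 1000101, X#) ⊢ (q_0, 000101, #) ⊢ (q_0, 00101, X#)
No transition applies at (q_0, 00101, X#); input not fully consumed.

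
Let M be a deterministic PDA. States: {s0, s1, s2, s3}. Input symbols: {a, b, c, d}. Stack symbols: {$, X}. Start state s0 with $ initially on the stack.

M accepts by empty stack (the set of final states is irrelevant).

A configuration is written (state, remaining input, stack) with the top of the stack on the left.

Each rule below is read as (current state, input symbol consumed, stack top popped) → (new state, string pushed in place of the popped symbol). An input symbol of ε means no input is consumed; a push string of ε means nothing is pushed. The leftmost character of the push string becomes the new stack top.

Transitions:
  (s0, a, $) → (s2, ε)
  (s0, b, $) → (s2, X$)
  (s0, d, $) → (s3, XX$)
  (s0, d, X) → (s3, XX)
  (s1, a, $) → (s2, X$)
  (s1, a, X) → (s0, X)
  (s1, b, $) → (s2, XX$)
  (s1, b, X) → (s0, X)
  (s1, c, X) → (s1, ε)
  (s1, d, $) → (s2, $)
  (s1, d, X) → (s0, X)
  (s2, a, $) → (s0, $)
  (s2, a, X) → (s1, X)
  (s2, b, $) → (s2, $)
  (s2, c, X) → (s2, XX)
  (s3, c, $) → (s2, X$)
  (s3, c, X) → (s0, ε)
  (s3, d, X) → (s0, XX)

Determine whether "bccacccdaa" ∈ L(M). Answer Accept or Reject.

Accept

(s0, bccacccdaa, $)
  read b, top $: go to s2, push X$ → (s2, ccacccdaa, X$)
  read c, top X: go to s2, push XX → (s2, cacccdaa, XX$)
  read c, top X: go to s2, push XX → (s2, acccdaa, XXX$)
  read a, top X: go to s1, push X → (s1, cccdaa, XXX$)
  read c, top X: go to s1, push ε → (s1, ccdaa, XX$)
  read c, top X: go to s1, push ε → (s1, cdaa, X$)
  read c, top X: go to s1, push ε → (s1, daa, $)
  read d, top $: go to s2, push $ → (s2, aa, $)
  read a, top $: go to s0, push $ → (s0, a, $)
  read a, top $: go to s2, push ε → (s2, ε, ε)
All input consumed and the stack is empty.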